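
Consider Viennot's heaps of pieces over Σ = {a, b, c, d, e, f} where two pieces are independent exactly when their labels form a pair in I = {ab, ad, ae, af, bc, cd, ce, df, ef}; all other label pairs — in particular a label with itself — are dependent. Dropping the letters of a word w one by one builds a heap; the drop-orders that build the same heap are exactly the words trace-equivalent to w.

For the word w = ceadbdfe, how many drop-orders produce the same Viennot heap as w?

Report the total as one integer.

drop 0:c onto floor
drop 1:e onto floor
drop 2:a onto {0:c}
drop 3:d onto {1:e}
drop 4:b onto {3:d}
drop 5:d onto {4:b}
drop 6:f onto {0:c, 4:b}
drop 7:e onto {5:d}
ground layer = {0:c, 1:e}
drop-orders for the pieces not yet dropped (sum over which currently-grounded one goes next):
  1 to go: {2} 1  {6} 1  {7} 1
  2 to go: {2,6} 2  {2,7} 2  {5,7} 1  {6,7} 2
  3 to go: {0,2,6} 2  {2,5,7} 3  {2,6,7} 6  {5,6,7} 3
  4 to go: {0,2,6,7} 8  {2,5,6,7} 12  {4,5,6,7} 3
  5 to go: {0,2,5,6,7} 20  {2,4,5,6,7} 15  {3,4,5,6,7} 3
  6 to go: {0,2,4,5,6,7} 35  {1,3,4,5,6,7} 3  {2,3,4,5,6,7} 18
  if 0:c drops first: 21 orders
  if 1:e drops first: 53 orders
heap linearizations: 74

74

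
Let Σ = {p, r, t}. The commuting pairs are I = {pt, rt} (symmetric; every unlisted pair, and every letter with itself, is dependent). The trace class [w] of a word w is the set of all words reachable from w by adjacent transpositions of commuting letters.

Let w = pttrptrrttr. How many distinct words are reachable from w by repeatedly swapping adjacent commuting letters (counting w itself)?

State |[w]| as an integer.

462

piece 0:p — minimal
piece 1:t — minimal
piece 2:t rests on {1:t}
piece 3:r rests on {0:p}
piece 4:p rests on {3:r}
piece 5:t rests on {2:t}
piece 6:r rests on {4:p}
piece 7:r rests on {6:r}
piece 8:t rests on {5:t}
piece 9:t rests on {8:t}
piece 10:r rests on {7:r}
minimal pieces: {0:p, 1:t}
ways to finish when only these pieces remain (= sum over removing one remaining piece with nothing left below it):
  1 left: {9}→1  {10}→1
  2 left: {7,10}→1  {8,9}→1  {9,10}→2
  3 left: {5,8,9}→1  {6,7,10}→1  {7,9,10}→3  {8,9,10}→3
  4 left: {2,5,8,9}→1  {4,6,7,10}→1  {5,8,9,10}→4  {6,7,9,10}→4  {7,8,9,10}→6
  5 left: {1,2,5,8,9}→1  {2,5,8,9,10}→5  {3,4,6,7,10}→1  {4,6,7,9,10}→5  {5,7,8,9,10}→10  {6,7,8,9,10}→10
  6 left: {0,3,4,6,7,10}→1  {1,2,5,8,9,10}→6  {2,5,7,8,9,10}→15  {3,4,6,7,9,10}→6  {4,6,7,8,9,10}→15  {5,6,7,8,9,10}→20
  7 left: {0,3,4,6,7,9,10}→7  {1,2,5,7,8,9,10}→21  {2,5,6,7,8,9,10}→35  {3,4,6,7,8,9,10}→21  {4,5,6,7,8,9,10}→35
  8 left: {0,3,4,6,7,8,9,10}→28  {1,2,5,6,7,8,9,10}→56  {2,4,5,6,7,8,9,10}→70  {3,4,5,6,7,8,9,10}→56
  9 left: {0,3,4,5,6,7,8,9,10}→84  {1,2,4,5,6,7,8,9,10}→126  {2,3,4,5,6,7,8,9,10}→126
  placing 0:p first → 252 extensions
  placing 1:t first → 210 extensions
total linear extensions = 462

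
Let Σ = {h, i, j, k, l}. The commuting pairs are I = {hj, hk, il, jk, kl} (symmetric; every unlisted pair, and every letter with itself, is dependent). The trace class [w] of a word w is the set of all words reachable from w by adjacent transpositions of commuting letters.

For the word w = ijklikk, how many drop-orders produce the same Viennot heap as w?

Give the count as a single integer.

9

0(i) covers ∅
1(j) covers 0:i
2(k) covers 0:i
3(l) covers 1:j
4(i) covers 1:j, 2:k
5(k) covers 4:i
6(k) covers 5:k
floor of heap: 0:i
completions by unplaced set U, small U first (add the entries for U minus each lowest piece of U):
  |U|=1: {3}:1  {6}:1
  |U|=2: {3,6}:2  {5,6}:1
  |U|=3: {3,5,6}:3  {4,5,6}:1
  |U|=4: {2,4,5,6}:1  {3,4,5,6}:4
  |U|=5: {1,3,4,5,6}:4  {2,3,4,5,6}:5
  start at 0(i): 9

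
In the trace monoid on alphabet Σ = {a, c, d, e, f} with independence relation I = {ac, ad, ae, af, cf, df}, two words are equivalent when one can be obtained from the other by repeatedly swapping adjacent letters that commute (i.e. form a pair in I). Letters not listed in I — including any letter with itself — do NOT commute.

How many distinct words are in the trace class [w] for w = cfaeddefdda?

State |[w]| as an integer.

330

#0=c has no predecessor
#1=f has no predecessor
#2=a has no predecessor
#3=e depends on [0:c, 1:f]
#4=d depends on [3:e]
#5=d depends on [4:d]
#6=e depends on [5:d]
#7=f depends on [6:e]
#8=d depends on [6:e]
#9=d depends on [8:d]
#10=a depends on [2:a]
sources: [0:c, 1:f, 2:a]
N(rest) = Σ N(rest − s) over sources s of rest; N(one piece) = 1:
  size 1 → [7]=1  [9]=1  [10]=1
  size 2 → [2,10]=1  [7,9]=2  [7,10]=2  [8,9]=1  [9,10]=2
  size 3 → [2,7,10]=3  [2,9,10]=3  [7,8,9]=3  [7,9,10]=6  [8,9,10]=3
  size 4 → [2,7,9,10]=12  [2,8,9,10]=6  [6,7,8,9]=3  [7,8,9,10]=12
  size 5 → [2,7,8,9,10]=30  [5,6,7,8,9]=3  [6,7,8,9,10]=15
  size 6 → [2,6,7,8,9,10]=45  [4,5,6,7,8,9]=3  [5,6,7,8,9,10]=18
  size 7 → [2,5,6,7,8,9,10]=63  [3,4,5,6,7,8,9]=3  [4,5,6,7,8,9,10]=21
  size 8 → [0,3,4,5,6,7,8,9]=3  [1,3,4,5,6,7,8,9]=3  [2,4,5,6,7,8,9,10]=84  [3,4,5,6,7,8,9,10]=24
  size 9 → [0,1,3,4,5,6,7,8,9]=6  [0,3,4,5,6,7,8,9,10]=27  [1,3,4,5,6,7,8,9,10]=27  [2,3,4,5,6,7,8,9,10]=108
  first=0(c) contributes 135
  first=1(f) contributes 135
  first=2(a) contributes 60
|[w]| = 330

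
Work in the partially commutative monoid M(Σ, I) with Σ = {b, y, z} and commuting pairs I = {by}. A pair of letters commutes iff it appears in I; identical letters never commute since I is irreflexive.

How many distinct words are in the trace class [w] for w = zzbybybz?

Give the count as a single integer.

drop 0:z onto floor
drop 1:z onto {0:z}
drop 2:b onto {1:z}
drop 3:y onto {1:z}
drop 4:b onto {2:b}
drop 5:y onto {3:y}
drop 6:b onto {4:b}
drop 7:z onto {5:y, 6:b}
ground layer = {0:z}
drop-orders for the pieces not yet dropped (sum over which currently-grounded one goes next):
  1 to go: {7} 1
  2 to go: {5,7} 1  {6,7} 1
  3 to go: {3,5,7} 1  {4,6,7} 1  {5,6,7} 2
  4 to go: {2,4,6,7} 1  {3,5,6,7} 3  {4,5,6,7} 3
  5 to go: {2,4,5,6,7} 4  {3,4,5,6,7} 6
  6 to go: {2,3,4,5,6,7} 10
  if 0:z drops first: 10 orders

10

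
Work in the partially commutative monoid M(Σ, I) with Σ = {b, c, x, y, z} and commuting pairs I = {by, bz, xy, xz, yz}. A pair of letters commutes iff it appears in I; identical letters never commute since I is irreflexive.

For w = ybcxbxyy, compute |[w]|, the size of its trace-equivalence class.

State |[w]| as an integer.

#0=y has no predecessor
#1=b has no predecessor
#2=c depends on [0:y, 1:b]
#3=x depends on [2:c]
#4=b depends on [3:x]
#5=x depends on [4:b]
#6=y depends on [2:c]
#7=y depends on [6:y]
sources: [0:y, 1:b]
N(rest) = Σ N(rest − s) over sources s of rest; N(one piece) = 1:
  size 1 → [5]=1  [7]=1
  size 2 → [4,5]=1  [5,7]=2  [6,7]=1
  size 3 → [3,4,5]=1  [4,5,7]=3  [5,6,7]=3
  size 4 → [3,4,5,7]=4  [4,5,6,7]=6
  size 5 → [3,4,5,6,7]=10
  size 6 → [2,3,4,5,6,7]=10
  first=0(y) contributes 10
  first=1(b) contributes 10
|[w]| = 20

20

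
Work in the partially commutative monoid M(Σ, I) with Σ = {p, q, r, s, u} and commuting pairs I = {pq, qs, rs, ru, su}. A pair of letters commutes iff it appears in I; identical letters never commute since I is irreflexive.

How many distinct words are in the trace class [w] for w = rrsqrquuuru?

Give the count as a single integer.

55

drop 0:r onto floor
drop 1:r onto {0:r}
drop 2:s onto floor
drop 3:q onto {1:r}
drop 4:r onto {3:q}
drop 5:q onto {4:r}
drop 6:u onto {5:q}
drop 7:u onto {6:u}
drop 8:u onto {7:u}
drop 9:r onto {5:q}
drop 10:u onto {8:u}
ground layer = {0:r, 2:s}
drop-orders for the pieces not yet dropped (sum over which currently-grounded one goes next):
  1 to go: {2} 1  {9} 1  {10} 1
  2 to go: {2,9} 2  {2,10} 2  {8,10} 1  {9,10} 2
  3 to go: {2,8,10} 3  {2,9,10} 6  {7,8,10} 1  {8,9,10} 3
  4 to go: {2,7,8,10} 4  {2,8,9,10} 12  {6,7,8,10} 1  {7,8,9,10} 4
  5 to go: {2,6,7,8,10} 5  {2,7,8,9,10} 20  {6,7,8,9,10} 5
  6 to go: {2,6,7,8,9,10} 30  {5,6,7,8,9,10} 5
  7 to go: {2,5,6,7,8,9,10} 35  {4,5,6,7,8,9,10} 5
  8 to go: {2,4,5,6,7,8,9,10} 40  {3,4,5,6,7,8,9,10} 5
  9 to go: {1,3,4,5,6,7,8,9,10} 5  {2,3,4,5,6,7,8,9,10} 45
  if 0:r drops first: 50 orders
  if 2:s drops first: 5 orders
heap linearizations: 55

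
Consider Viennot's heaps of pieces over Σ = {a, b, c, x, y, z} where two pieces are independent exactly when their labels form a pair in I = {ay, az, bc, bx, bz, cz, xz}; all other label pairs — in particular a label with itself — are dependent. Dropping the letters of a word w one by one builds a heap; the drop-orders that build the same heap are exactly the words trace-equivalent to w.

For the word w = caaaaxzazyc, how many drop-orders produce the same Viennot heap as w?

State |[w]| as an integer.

64

drop 0:c onto floor
drop 1:a onto {0:c}
drop 2:a onto {1:a}
drop 3:a onto {2:a}
drop 4:a onto {3:a}
drop 5:x onto {4:a}
drop 6:z onto floor
drop 7:a onto {5:x}
drop 8:z onto {6:z}
drop 9:y onto {5:x, 8:z}
drop 10:c onto {7:a, 9:y}
ground layer = {0:c, 6:z}
drop-orders for the pieces not yet dropped (sum over which currently-grounded one goes next):
  1 to go: {10} 1
  2 to go: {7,10} 1  {9,10} 1
  3 to go: {7,9,10} 2  {8,9,10} 1
  4 to go: {5,7,9,10} 2  {6,8,9,10} 1  {7,8,9,10} 3
  5 to go: {4,5,7,9,10} 2  {5,7,8,9,10} 5  {6,7,8,9,10} 4
  6 to go: {3,4,5,7,9,10} 2  {4,5,7,8,9,10} 7  {5,6,7,8,9,10} 9
  7 to go: {2,3,4,5,7,9,10} 2  {3,4,5,7,8,9,10} 9  {4,5,6,7,8,9,10} 16
  8 to go: {1,2,3,4,5,7,9,10} 2  {2,3,4,5,7,8,9,10} 11  {3,4,5,6,7,8,9,10} 25
  9 to go: {0,1,2,3,4,5,7,9,10} 2  {1,2,3,4,5,7,8,9,10} 13  {2,3,4,5,6,7,8,9,10} 36
  if 0:c drops first: 49 orders
  if 6:z drops first: 15 orders
heap linearizations: 64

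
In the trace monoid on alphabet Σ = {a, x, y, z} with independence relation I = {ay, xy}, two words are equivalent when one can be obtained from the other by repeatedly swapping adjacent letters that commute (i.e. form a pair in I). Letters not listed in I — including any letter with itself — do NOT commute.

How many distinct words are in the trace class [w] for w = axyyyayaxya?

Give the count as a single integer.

462

piece 0:a — minimal
piece 1:x rests on {0:a}
piece 2:y — minimal
piece 3:y rests on {2:y}
piece 4:y rests on {3:y}
piece 5:a rests on {1:x}
piece 6:y rests on {4:y}
piece 7:a rests on {5:a}
piece 8:x rests on {7:a}
piece 9:y rests on {6:y}
piece 10:a rests on {8:x}
minimal pieces: {0:a, 2:y}
ways to finish when only these pieces remain (= sum over removing one remaining piece with nothing left below it):
  1 left: {9}→1  {10}→1
  2 left: {6,9}→1  {8,10}→1  {9,10}→2
  3 left: {4,6,9}→1  {6,9,10}→3  {7,8,10}→1  {8,9,10}→3
  4 left: {3,4,6,9}→1  {4,6,9,10}→4  {5,7,8,10}→1  {6,8,9,10}→6  {7,8,9,10}→4
  5 left: {1,5,7,8,10}→1  {2,3,4,6,9}→1  {3,4,6,9,10}→5  {4,6,8,9,10}→10  {5,7,8,9,10}→5  {6,7,8,9,10}→10
  6 left: {0,1,5,7,8,10}→1  {1,5,7,8,9,10}→6  {2,3,4,6,9,10}→6  {3,4,6,8,9,10}→15  {4,6,7,8,9,10}→20  {5,6,7,8,9,10}→15
  7 left: {0,1,5,7,8,9,10}→7  {1,5,6,7,8,9,10}→21  {2,3,4,6,8,9,10}→21  {3,4,6,7,8,9,10}→35  {4,5,6,7,8,9,10}→35
  8 left: {0,1,5,6,7,8,9,10}→28  {1,4,5,6,7,8,9,10}→56  {2,3,4,6,7,8,9,10}→56  {3,4,5,6,7,8,9,10}→70
  9 left: {0,1,4,5,6,7,8,9,10}→84  {1,3,4,5,6,7,8,9,10}→126  {2,3,4,5,6,7,8,9,10}→126
  placing 0:a first → 252 extensions
  placing 2:y first → 210 extensions
total linear extensions = 462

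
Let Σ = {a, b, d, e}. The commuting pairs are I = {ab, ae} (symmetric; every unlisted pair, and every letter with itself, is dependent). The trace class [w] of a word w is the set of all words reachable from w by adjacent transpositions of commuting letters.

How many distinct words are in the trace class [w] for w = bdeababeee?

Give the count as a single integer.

#0=b has no predecessor
#1=d depends on [0:b]
#2=e depends on [1:d]
#3=a depends on [1:d]
#4=b depends on [2:e]
#5=a depends on [3:a]
#6=b depends on [4:b]
#7=e depends on [6:b]
#8=e depends on [7:e]
#9=e depends on [8:e]
sources: [0:b]
N(rest) = Σ N(rest − s) over sources s of rest; N(one piece) = 1:
  size 1 → [5]=1  [9]=1
  size 2 → [3,5]=1  [5,9]=2  [8,9]=1
  size 3 → [3,5,9]=3  [5,8,9]=3  [7,8,9]=1
  size 4 → [3,5,8,9]=6  [5,7,8,9]=4  [6,7,8,9]=1
  size 5 → [3,5,7,8,9]=10  [4,6,7,8,9]=1  [5,6,7,8,9]=5
  size 6 → [2,4,6,7,8,9]=1  [3,5,6,7,8,9]=15  [4,5,6,7,8,9]=6
  size 7 → [2,4,5,6,7,8,9]=7  [3,4,5,6,7,8,9]=21
  size 8 → [2,3,4,5,6,7,8,9]=28
  first=0(b) contributes 28

28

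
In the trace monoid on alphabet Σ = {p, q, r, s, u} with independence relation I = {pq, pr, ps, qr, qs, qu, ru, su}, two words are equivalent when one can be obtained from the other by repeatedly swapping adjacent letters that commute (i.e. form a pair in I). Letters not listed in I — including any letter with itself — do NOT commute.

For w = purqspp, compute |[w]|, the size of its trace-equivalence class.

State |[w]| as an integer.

105

piece 0:p — minimal
piece 1:u rests on {0:p}
piece 2:r — minimal
piece 3:q — minimal
piece 4:s rests on {2:r}
piece 5:p rests on {1:u}
piece 6:p rests on {5:p}
minimal pieces: {0:p, 2:r, 3:q}
ways to finish when only these pieces remain (= sum over removing one remaining piece with nothing left below it):
  1 left: {3}→1  {4}→1  {6}→1
  2 left: {2,4}→1  {3,4}→2  {3,6}→2  {4,6}→2  {5,6}→1
  3 left: {1,5,6}→1  {2,3,4}→3  {2,4,6}→3  {3,4,6}→6  {3,5,6}→3  {4,5,6}→3
  4 left: {0,1,5,6}→1  {1,3,5,6}→4  {1,4,5,6}→4  {2,3,4,6}→12  {2,4,5,6}→6  {3,4,5,6}→12
  5 left: {0,1,3,5,6}→5  {0,1,4,5,6}→5  {1,2,4,5,6}→10  {1,3,4,5,6}→20  {2,3,4,5,6}→30
  placing 0:p first → 60 extensions
  placing 2:r first → 30 extensions
  placing 3:q first → 15 extensions
total linear extensions = 105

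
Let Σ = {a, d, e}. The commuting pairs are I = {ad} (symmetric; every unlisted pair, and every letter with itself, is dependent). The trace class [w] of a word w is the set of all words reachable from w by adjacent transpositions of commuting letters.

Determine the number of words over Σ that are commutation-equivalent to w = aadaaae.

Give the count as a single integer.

0(a) covers ∅
1(a) covers 0:a
2(d) covers ∅
3(a) covers 1:a
4(a) covers 3:a
5(a) covers 4:a
6(e) covers 2:d, 5:a
floor of heap: 0:a, 2:d
completions by unplaced set U, small U first (add the entries for U minus each lowest piece of U):
  |U|=1: {6}:1
  |U|=2: {2,6}:1  {5,6}:1
  |U|=3: {2,5,6}:2  {4,5,6}:1
  |U|=4: {2,4,5,6}:3  {3,4,5,6}:1
  |U|=5: {1,3,4,5,6}:1  {2,3,4,5,6}:4
  start at 0(a): 5
  start at 2(d): 1
sum over floor = 6

6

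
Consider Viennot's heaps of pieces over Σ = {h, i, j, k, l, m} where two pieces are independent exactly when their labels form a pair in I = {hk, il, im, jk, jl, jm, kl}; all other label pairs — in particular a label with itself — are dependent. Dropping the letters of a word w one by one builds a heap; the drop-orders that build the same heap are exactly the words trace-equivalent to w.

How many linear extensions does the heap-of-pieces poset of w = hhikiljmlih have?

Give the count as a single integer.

piece 0:h — minimal
piece 1:h rests on {0:h}
piece 2:i rests on {1:h}
piece 3:k rests on {2:i}
piece 4:i rests on {3:k}
piece 5:l rests on {1:h}
piece 6:j rests on {4:i}
piece 7:m rests on {3:k, 5:l}
piece 8:l rests on {7:m}
piece 9:i rests on {6:j}
piece 10:h rests on {8:l, 9:i}
minimal pieces: {0:h}
ways to finish when only these pieces remain (= sum over removing one remaining piece with nothing left below it):
  1 left: {10}→1
  2 left: {8,10}→1  {9,10}→1
  3 left: {6,9,10}→1  {7,8,10}→1  {8,9,10}→2
  4 left: {4,6,9,10}→1  {5,7,8,10}→1  {6,8,9,10}→3  {7,8,9,10}→3
  5 left: {4,6,8,9,10}→4  {5,7,8,9,10}→4  {6,7,8,9,10}→6
  6 left: {4,6,7,8,9,10}→10  {5,6,7,8,9,10}→10
  7 left: {3,4,6,7,8,9,10}→10  {4,5,6,7,8,9,10}→20
  8 left: {2,3,4,6,7,8,9,10}→10  {3,4,5,6,7,8,9,10}→30
  9 left: {2,3,4,5,6,7,8,9,10}→40
  placing 0:h first → 40 extensions

40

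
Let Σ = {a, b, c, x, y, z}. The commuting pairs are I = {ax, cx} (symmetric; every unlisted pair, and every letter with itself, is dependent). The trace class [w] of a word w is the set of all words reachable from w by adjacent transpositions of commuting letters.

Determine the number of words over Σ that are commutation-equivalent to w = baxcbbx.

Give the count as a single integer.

0(b) covers ∅
1(a) covers 0:b
2(x) covers 0:b
3(c) covers 1:a
4(b) covers 2:x, 3:c
5(b) covers 4:b
6(x) covers 5:b
floor of heap: 0:b
completions by unplaced set U, small U first (add the entries for U minus each lowest piece of U):
  |U|=1: {6}:1
  |U|=2: {5,6}:1
  |U|=3: {4,5,6}:1
  |U|=4: {2,4,5,6}:1  {3,4,5,6}:1
  |U|=5: {1,3,4,5,6}:1  {2,3,4,5,6}:2
  start at 0(b): 3

3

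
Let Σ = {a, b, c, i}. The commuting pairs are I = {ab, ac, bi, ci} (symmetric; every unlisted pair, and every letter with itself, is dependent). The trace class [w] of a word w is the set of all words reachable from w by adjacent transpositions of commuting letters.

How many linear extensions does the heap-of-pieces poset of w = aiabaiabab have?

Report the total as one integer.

piece 0:a — minimal
piece 1:i rests on {0:a}
piece 2:a rests on {1:i}
piece 3:b — minimal
piece 4:a rests on {2:a}
piece 5:i rests on {4:a}
piece 6:a rests on {5:i}
piece 7:b rests on {3:b}
piece 8:a rests on {6:a}
piece 9:b rests on {7:b}
minimal pieces: {0:a, 3:b}
ways to finish when only these pieces remain (= sum over removing one remaining piece with nothing left below it):
  1 left: {8}→1  {9}→1
  2 left: {6,8}→1  {7,9}→1  {8,9}→2
  3 left: {3,7,9}→1  {5,6,8}→1  {6,8,9}→3  {7,8,9}→3
  4 left: {3,7,8,9}→4  {4,5,6,8}→1  {5,6,8,9}→4  {6,7,8,9}→6
  5 left: {2,4,5,6,8}→1  {3,6,7,8,9}→10  {4,5,6,8,9}→5  {5,6,7,8,9}→10
  6 left: {1,2,4,5,6,8}→1  {2,4,5,6,8,9}→6  {3,5,6,7,8,9}→20  {4,5,6,7,8,9}→15
  7 left: {0,1,2,4,5,6,8}→1  {1,2,4,5,6,8,9}→7  {2,4,5,6,7,8,9}→21  {3,4,5,6,7,8,9}→35
  8 left: {0,1,2,4,5,6,8,9}→8  {1,2,4,5,6,7,8,9}→28  {2,3,4,5,6,7,8,9}→56
  placing 0:a first → 84 extensions
  placing 3:b first → 36 extensions
total linear extensions = 120

120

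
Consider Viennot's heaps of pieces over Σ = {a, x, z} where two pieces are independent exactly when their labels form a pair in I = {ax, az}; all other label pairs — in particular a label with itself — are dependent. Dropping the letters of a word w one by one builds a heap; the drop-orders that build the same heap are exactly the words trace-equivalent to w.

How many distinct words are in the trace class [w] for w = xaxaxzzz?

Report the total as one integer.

28

#0=x has no predecessor
#1=a has no predecessor
#2=x depends on [0:x]
#3=a depends on [1:a]
#4=x depends on [2:x]
#5=z depends on [4:x]
#6=z depends on [5:z]
#7=z depends on [6:z]
sources: [0:x, 1:a]
N(rest) = Σ N(rest − s) over sources s of rest; N(one piece) = 1:
  size 1 → [3]=1  [7]=1
  size 2 → [1,3]=1  [3,7]=2  [6,7]=1
  size 3 → [1,3,7]=3  [3,6,7]=3  [5,6,7]=1
  size 4 → [1,3,6,7]=6  [3,5,6,7]=4  [4,5,6,7]=1
  size 5 → [1,3,5,6,7]=10  [2,4,5,6,7]=1  [3,4,5,6,7]=5
  size 6 → [0,2,4,5,6,7]=1  [1,3,4,5,6,7]=15  [2,3,4,5,6,7]=6
  first=0(x) contributes 21
  first=1(a) contributes 7
|[w]| = 28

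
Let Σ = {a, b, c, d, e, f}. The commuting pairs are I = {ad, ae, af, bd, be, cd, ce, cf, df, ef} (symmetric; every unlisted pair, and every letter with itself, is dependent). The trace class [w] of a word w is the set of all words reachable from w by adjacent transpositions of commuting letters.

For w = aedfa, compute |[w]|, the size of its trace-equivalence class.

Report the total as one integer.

drop 0:a onto floor
drop 1:e onto floor
drop 2:d onto {1:e}
drop 3:f onto floor
drop 4:a onto {0:a}
ground layer = {0:a, 1:e, 3:f}
drop-orders for the pieces not yet dropped (sum over which currently-grounded one goes next):
  1 to go: {2} 1  {3} 1  {4} 1
  2 to go: {0,4} 1  {1,2} 1  {2,3} 2  {2,4} 2  {3,4} 2
  3 to go: {0,2,4} 3  {0,3,4} 3  {1,2,3} 3  {1,2,4} 3  {2,3,4} 6
  if 0:a drops first: 12 orders
  if 1:e drops first: 12 orders
  if 3:f drops first: 6 orders
heap linearizations: 30

30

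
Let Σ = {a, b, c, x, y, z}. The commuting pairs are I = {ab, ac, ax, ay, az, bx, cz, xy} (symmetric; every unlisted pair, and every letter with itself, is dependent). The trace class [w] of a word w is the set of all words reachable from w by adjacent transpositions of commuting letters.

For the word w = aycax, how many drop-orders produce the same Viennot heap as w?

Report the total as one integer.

10

piece 0:a — minimal
piece 1:y — minimal
piece 2:c rests on {1:y}
piece 3:a rests on {0:a}
piece 4:x rests on {2:c}
minimal pieces: {0:a, 1:y}
ways to finish when only these pieces remain (= sum over removing one remaining piece with nothing left below it):
  1 left: {3}→1  {4}→1
  2 left: {0,3}→1  {2,4}→1  {3,4}→2
  3 left: {0,3,4}→3  {1,2,4}→1  {2,3,4}→3
  placing 0:a first → 4 extensions
  placing 1:y first → 6 extensions
total linear extensions = 10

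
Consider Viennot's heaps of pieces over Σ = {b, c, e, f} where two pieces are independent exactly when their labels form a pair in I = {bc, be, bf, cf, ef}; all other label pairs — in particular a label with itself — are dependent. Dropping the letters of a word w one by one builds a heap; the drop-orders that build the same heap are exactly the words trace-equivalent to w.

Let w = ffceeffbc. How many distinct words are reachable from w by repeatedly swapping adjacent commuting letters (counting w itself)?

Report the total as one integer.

630

0(f) covers ∅
1(f) covers 0:f
2(c) covers ∅
3(e) covers 2:c
4(e) covers 3:e
5(f) covers 1:f
6(f) covers 5:f
7(b) covers ∅
8(c) covers 4:e
floor of heap: 0:f, 2:c, 7:b
completions by unplaced set U, small U first (add the entries for U minus each lowest piece of U):
  |U|=1: {6}:1  {7}:1  {8}:1
  |U|=2: {4,8}:1  {5,6}:1  {6,7}:2  {6,8}:2  {7,8}:2
  |U|=3: {1,5,6}:1  {3,4,8}:1  {4,6,8}:3  {4,7,8}:3  {5,6,7}:3  {5,6,8}:3  {6,7,8}:6
  |U|=4: {0,1,5,6}:1  {1,5,6,7}:4  {1,5,6,8}:4  {2,3,4,8}:1  {3,4,6,8}:4  {3,4,7,8}:4  {4,5,6,8}:6  {4,6,7,8}:12  {5,6,7,8}:12
  |U|=5: {0,1,5,6,7}:5  {0,1,5,6,8}:5  {1,4,5,6,8}:10  {1,5,6,7,8}:20  {2,3,4,6,8}:5  {2,3,4,7,8}:5  {3,4,5,6,8}:10  {3,4,6,7,8}:20  {4,5,6,7,8}:30
  |U|=6: {0,1,4,5,6,8}:15  {0,1,5,6,7,8}:30  {1,3,4,5,6,8}:20  {1,4,5,6,7,8}:60  {2,3,4,5,6,8}:15  {2,3,4,6,7,8}:30  {3,4,5,6,7,8}:60
  |U|=7: {0,1,3,4,5,6,8}:35  {0,1,4,5,6,7,8}:105  {1,2,3,4,5,6,8}:35  {1,3,4,5,6,7,8}:140  {2,3,4,5,6,7,8}:105
  start at 0(f): 280
  start at 2(c): 280
  start at 7(b): 70
sum over floor = 630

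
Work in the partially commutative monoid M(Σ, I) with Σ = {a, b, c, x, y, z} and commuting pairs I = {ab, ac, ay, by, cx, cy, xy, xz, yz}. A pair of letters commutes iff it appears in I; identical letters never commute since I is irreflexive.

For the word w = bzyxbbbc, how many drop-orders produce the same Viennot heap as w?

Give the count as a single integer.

drop 0:b onto floor
drop 1:z onto {0:b}
drop 2:y onto floor
drop 3:x onto {0:b}
drop 4:b onto {1:z, 3:x}
drop 5:b onto {4:b}
drop 6:b onto {5:b}
drop 7:c onto {6:b}
ground layer = {0:b, 2:y}
drop-orders for the pieces not yet dropped (sum over which currently-grounded one goes next):
  1 to go: {2} 1  {7} 1
  2 to go: {2,7} 2  {6,7} 1
  3 to go: {2,6,7} 3  {5,6,7} 1
  4 to go: {2,5,6,7} 4  {4,5,6,7} 1
  5 to go: {1,4,5,6,7} 1  {2,4,5,6,7} 5  {3,4,5,6,7} 1
  6 to go: {1,2,4,5,6,7} 6  {1,3,4,5,6,7} 2  {2,3,4,5,6,7} 6
  if 0:b drops first: 14 orders
  if 2:y drops first: 2 orders
heap linearizations: 16

16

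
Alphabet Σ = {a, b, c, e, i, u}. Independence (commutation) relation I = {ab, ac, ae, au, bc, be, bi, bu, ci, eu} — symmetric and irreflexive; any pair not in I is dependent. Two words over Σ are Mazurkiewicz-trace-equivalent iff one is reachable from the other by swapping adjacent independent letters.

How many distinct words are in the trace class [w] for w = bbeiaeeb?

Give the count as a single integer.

drop 0:b onto floor
drop 1:b onto {0:b}
drop 2:e onto floor
drop 3:i onto {2:e}
drop 4:a onto {3:i}
drop 5:e onto {3:i}
drop 6:e onto {5:e}
drop 7:b onto {1:b}
ground layer = {0:b, 2:e}
drop-orders for the pieces not yet dropped (sum over which currently-grounded one goes next):
  1 to go: {4} 1  {6} 1  {7} 1
  2 to go: {1,7} 1  {4,6} 2  {4,7} 2  {5,6} 1  {6,7} 2
  3 to go: {0,1,7} 1  {1,4,7} 3  {1,6,7} 3  {4,5,6} 3  {4,6,7} 6  {5,6,7} 3
  4 to go: {0,1,4,7} 4  {0,1,6,7} 4  {1,4,6,7} 12  {1,5,6,7} 6  {3,4,5,6} 3  {4,5,6,7} 12
  5 to go: {0,1,4,6,7} 20  {0,1,5,6,7} 10  {1,4,5,6,7} 30  {2,3,4,5,6} 3  {3,4,5,6,7} 15
  6 to go: {0,1,4,5,6,7} 60  {1,3,4,5,6,7} 45  {2,3,4,5,6,7} 18
  if 0:b drops first: 63 orders
  if 2:e drops first: 105 orders
heap linearizations: 168

168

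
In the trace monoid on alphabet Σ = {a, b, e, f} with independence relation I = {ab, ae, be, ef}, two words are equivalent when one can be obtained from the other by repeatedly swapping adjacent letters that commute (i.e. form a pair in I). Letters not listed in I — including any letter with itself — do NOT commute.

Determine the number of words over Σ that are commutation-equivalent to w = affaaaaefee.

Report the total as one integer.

165

#0=a has no predecessor
#1=f depends on [0:a]
#2=f depends on [1:f]
#3=a depends on [2:f]
#4=a depends on [3:a]
#5=a depends on [4:a]
#6=a depends on [5:a]
#7=e has no predecessor
#8=f depends on [6:a]
#9=e depends on [7:e]
#10=e depends on [9:e]
sources: [0:a, 7:e]
N(rest) = Σ N(rest − s) over sources s of rest; N(one piece) = 1:
  size 1 → [8]=1  [10]=1
  size 2 → [6,8]=1  [8,10]=2  [9,10]=1
  size 3 → [5,6,8]=1  [6,8,10]=3  [7,9,10]=1  [8,9,10]=3
  size 4 → [4,5,6,8]=1  [5,6,8,10]=4  [6,8,9,10]=6  [7,8,9,10]=4
  size 5 → [3,4,5,6,8]=1  [4,5,6,8,10]=5  [5,6,8,9,10]=10  [6,7,8,9,10]=10
  size 6 → [2,3,4,5,6,8]=1  [3,4,5,6,8,10]=6  [4,5,6,8,9,10]=15  [5,6,7,8,9,10]=20
  size 7 → [1,2,3,4,5,6,8]=1  [2,3,4,5,6,8,10]=7  [3,4,5,6,8,9,10]=21  [4,5,6,7,8,9,10]=35
  size 8 → [0,1,2,3,4,5,6,8]=1  [1,2,3,4,5,6,8,10]=8  [2,3,4,5,6,8,9,10]=28  [3,4,5,6,7,8,9,10]=56
  size 9 → [0,1,2,3,4,5,6,8,10]=9  [1,2,3,4,5,6,8,9,10]=36  [2,3,4,5,6,7,8,9,10]=84
  first=0(a) contributes 120
  first=7(e) contributes 45
|[w]| = 165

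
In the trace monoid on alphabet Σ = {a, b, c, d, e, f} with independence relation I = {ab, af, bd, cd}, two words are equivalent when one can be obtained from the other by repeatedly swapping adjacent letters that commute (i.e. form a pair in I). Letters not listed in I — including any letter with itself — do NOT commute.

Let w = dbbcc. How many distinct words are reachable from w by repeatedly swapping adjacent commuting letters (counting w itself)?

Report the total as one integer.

drop 0:d onto floor
drop 1:b onto floor
drop 2:b onto {1:b}
drop 3:c onto {2:b}
drop 4:c onto {3:c}
ground layer = {0:d, 1:b}
drop-orders for the pieces not yet dropped (sum over which currently-grounded one goes next):
  1 to go: {0} 1  {4} 1
  2 to go: {0,4} 2  {3,4} 1
  3 to go: {0,3,4} 3  {2,3,4} 1
  if 0:d drops first: 1 orders
  if 1:b drops first: 4 orders
heap linearizations: 5

5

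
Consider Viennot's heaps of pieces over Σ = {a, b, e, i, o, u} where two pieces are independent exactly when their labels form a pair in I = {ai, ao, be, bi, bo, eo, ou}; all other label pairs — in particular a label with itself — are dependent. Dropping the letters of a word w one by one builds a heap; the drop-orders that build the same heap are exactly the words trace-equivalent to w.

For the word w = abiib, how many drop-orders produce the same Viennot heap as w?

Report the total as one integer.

piece 0:a — minimal
piece 1:b rests on {0:a}
piece 2:i — minimal
piece 3:i rests on {2:i}
piece 4:b rests on {1:b}
minimal pieces: {0:a, 2:i}
ways to finish when only these pieces remain (= sum over removing one remaining piece with nothing left below it):
  1 left: {3}→1  {4}→1
  2 left: {1,4}→1  {2,3}→1  {3,4}→2
  3 left: {0,1,4}→1  {1,3,4}→3  {2,3,4}→3
  placing 0:a first → 6 extensions
  placing 2:i first → 4 extensions
total linear extensions = 10

10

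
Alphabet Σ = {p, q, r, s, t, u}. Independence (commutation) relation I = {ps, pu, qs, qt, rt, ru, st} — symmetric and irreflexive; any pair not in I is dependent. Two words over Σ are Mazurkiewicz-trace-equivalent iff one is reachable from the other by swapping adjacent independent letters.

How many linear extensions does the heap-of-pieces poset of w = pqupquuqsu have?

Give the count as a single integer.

#0=p has no predecessor
#1=q depends on [0:p]
#2=u depends on [1:q]
#3=p depends on [1:q]
#4=q depends on [2:u, 3:p]
#5=u depends on [4:q]
#6=u depends on [5:u]
#7=q depends on [6:u]
#8=s depends on [6:u]
#9=u depends on [7:q, 8:s]
sources: [0:p]
N(rest) = Σ N(rest − s) over sources s of rest; N(one piece) = 1:
  size 1 → [9]=1
  size 2 → [7,9]=1  [8,9]=1
  size 3 → [7,8,9]=2
  size 4 → [6,7,8,9]=2
  size 5 → [5,6,7,8,9]=2
  size 6 → [4,5,6,7,8,9]=2
  size 7 → [2,4,5,6,7,8,9]=2  [3,4,5,6,7,8,9]=2
  size 8 → [2,3,4,5,6,7,8,9]=4
  first=0(p) contributes 4

4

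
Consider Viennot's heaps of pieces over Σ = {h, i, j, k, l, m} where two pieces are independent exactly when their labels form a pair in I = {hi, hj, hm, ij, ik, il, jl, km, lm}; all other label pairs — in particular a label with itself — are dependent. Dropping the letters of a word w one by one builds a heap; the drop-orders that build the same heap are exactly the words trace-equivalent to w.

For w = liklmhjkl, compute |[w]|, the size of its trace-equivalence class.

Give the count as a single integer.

#0=l has no predecessor
#1=i has no predecessor
#2=k depends on [0:l]
#3=l depends on [2:k]
#4=m depends on [1:i]
#5=h depends on [3:l]
#6=j depends on [2:k, 4:m]
#7=k depends on [5:h, 6:j]
#8=l depends on [7:k]
sources: [0:l, 1:i]
N(rest) = Σ N(rest − s) over sources s of rest; N(one piece) = 1:
  size 1 → [8]=1
  size 2 → [7,8]=1
  size 3 → [5,7,8]=1  [6,7,8]=1
  size 4 → [3,5,7,8]=1  [4,6,7,8]=1  [5,6,7,8]=2
  size 5 → [1,4,6,7,8]=1  [3,5,6,7,8]=3  [4,5,6,7,8]=3
  size 6 → [1,4,5,6,7,8]=4  [2,3,5,6,7,8]=3  [3,4,5,6,7,8]=6
  size 7 → [0,2,3,5,6,7,8]=3  [1,3,4,5,6,7,8]=10  [2,3,4,5,6,7,8]=9
  first=0(l) contributes 19
  first=1(i) contributes 12
|[w]| = 31

31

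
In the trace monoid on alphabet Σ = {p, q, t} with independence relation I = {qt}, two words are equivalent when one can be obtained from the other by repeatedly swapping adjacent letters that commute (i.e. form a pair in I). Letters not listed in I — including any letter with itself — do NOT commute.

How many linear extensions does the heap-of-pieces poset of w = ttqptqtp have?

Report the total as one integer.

9

#0=t has no predecessor
#1=t depends on [0:t]
#2=q has no predecessor
#3=p depends on [1:t, 2:q]
#4=t depends on [3:p]
#5=q depends on [3:p]
#6=t depends on [4:t]
#7=p depends on [5:q, 6:t]
sources: [0:t, 2:q]
N(rest) = Σ N(rest − s) over sources s of rest; N(one piece) = 1:
  size 1 → [7]=1
  size 2 → [5,7]=1  [6,7]=1
  size 3 → [4,6,7]=1  [5,6,7]=2
  size 4 → [4,5,6,7]=3
  size 5 → [3,4,5,6,7]=3
  size 6 → [1,3,4,5,6,7]=3  [2,3,4,5,6,7]=3
  first=0(t) contributes 6
  first=2(q) contributes 3
|[w]| = 9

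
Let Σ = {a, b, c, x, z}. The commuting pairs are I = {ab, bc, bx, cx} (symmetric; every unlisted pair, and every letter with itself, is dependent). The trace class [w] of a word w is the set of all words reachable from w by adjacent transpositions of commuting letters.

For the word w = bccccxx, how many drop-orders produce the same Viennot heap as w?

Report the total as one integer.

105

#0=b has no predecessor
#1=c has no predecessor
#2=c depends on [1:c]
#3=c depends on [2:c]
#4=c depends on [3:c]
#5=x has no predecessor
#6=x depends on [5:x]
sources: [0:b, 1:c, 5:x]
N(rest) = Σ N(rest − s) over sources s of rest; N(one piece) = 1:
  size 1 → [0]=1  [4]=1  [6]=1
  size 2 → [0,4]=2  [0,6]=2  [3,4]=1  [4,6]=2  [5,6]=1
  size 3 → [0,3,4]=3  [0,4,6]=6  [0,5,6]=3  [2,3,4]=1  [3,4,6]=3  [4,5,6]=3
  size 4 → [0,2,3,4]=4  [0,3,4,6]=12  [0,4,5,6]=12  [1,2,3,4]=1  [2,3,4,6]=4  [3,4,5,6]=6
  size 5 → [0,1,2,3,4]=5  [0,2,3,4,6]=20  [0,3,4,5,6]=30  [1,2,3,4,6]=5  [2,3,4,5,6]=10
  first=0(b) contributes 15
  first=1(c) contributes 60
  first=5(x) contributes 30
|[w]| = 105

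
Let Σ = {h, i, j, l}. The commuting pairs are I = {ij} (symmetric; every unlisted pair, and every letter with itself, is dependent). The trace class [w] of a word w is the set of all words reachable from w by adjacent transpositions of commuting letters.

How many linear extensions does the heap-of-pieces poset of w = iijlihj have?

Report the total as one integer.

piece 0:i — minimal
piece 1:i rests on {0:i}
piece 2:j — minimal
piece 3:l rests on {1:i, 2:j}
piece 4:i rests on {3:l}
piece 5:h rests on {4:i}
piece 6:j rests on {5:h}
minimal pieces: {0:i, 2:j}
ways to finish when only these pieces remain (= sum over removing one remaining piece with nothing left below it):
  1 left: {6}→1
  2 left: {5,6}→1
  3 left: {4,5,6}→1
  4 left: {3,4,5,6}→1
  5 left: {1,3,4,5,6}→1  {2,3,4,5,6}→1
  placing 0:i first → 2 extensions
  placing 2:j first → 1 extensions
total linear extensions = 3

3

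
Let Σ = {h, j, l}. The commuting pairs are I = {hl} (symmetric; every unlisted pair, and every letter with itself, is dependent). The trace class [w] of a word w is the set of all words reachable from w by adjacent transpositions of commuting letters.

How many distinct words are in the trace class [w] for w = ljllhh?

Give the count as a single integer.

drop 0:l onto floor
drop 1:j onto {0:l}
drop 2:l onto {1:j}
drop 3:l onto {2:l}
drop 4:h onto {1:j}
drop 5:h onto {4:h}
ground layer = {0:l}
drop-orders for the pieces not yet dropped (sum over which currently-grounded one goes next):
  1 to go: {3} 1  {5} 1
  2 to go: {2,3} 1  {3,5} 2  {4,5} 1
  3 to go: {2,3,5} 3  {3,4,5} 3
  4 to go: {2,3,4,5} 6
  if 0:l drops first: 6 orders

6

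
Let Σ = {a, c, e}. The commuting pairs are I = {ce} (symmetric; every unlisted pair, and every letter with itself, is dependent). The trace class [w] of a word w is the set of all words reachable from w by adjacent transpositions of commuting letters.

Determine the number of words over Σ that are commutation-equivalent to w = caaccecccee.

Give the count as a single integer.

56

0(c) covers ∅
1(a) covers 0:c
2(a) covers 1:a
3(c) covers 2:a
4(c) covers 3:c
5(e) covers 2:a
6(c) covers 4:c
7(c) covers 6:c
8(c) covers 7:c
9(e) covers 5:e
10(e) covers 9:e
floor of heap: 0:c
completions by unplaced set U, small U first (add the entries for U minus each lowest piece of U):
  |U|=1: {8}:1  {10}:1
  |U|=2: {7,8}:1  {8,10}:2  {9,10}:1
  |U|=3: {5,9,10}:1  {6,7,8}:1  {7,8,10}:3  {8,9,10}:3
  |U|=4: {4,6,7,8}:1  {5,8,9,10}:4  {6,7,8,10}:4  {7,8,9,10}:6
  |U|=5: {3,4,6,7,8}:1  {4,6,7,8,10}:5  {5,7,8,9,10}:10  {6,7,8,9,10}:10
  |U|=6: {3,4,6,7,8,10}:6  {4,6,7,8,9,10}:15  {5,6,7,8,9,10}:20
  |U|=7: {3,4,6,7,8,9,10}:21  {4,5,6,7,8,9,10}:35
  |U|=8: {3,4,5,6,7,8,9,10}:56
  |U|=9: {2,3,4,5,6,7,8,9,10}:56
  start at 0(c): 56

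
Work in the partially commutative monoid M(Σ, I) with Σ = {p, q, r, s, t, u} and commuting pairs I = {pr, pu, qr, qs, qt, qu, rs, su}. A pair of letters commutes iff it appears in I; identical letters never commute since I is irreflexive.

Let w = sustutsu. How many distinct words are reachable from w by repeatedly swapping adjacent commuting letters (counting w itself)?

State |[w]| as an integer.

6

#0=s has no predecessor
#1=u has no predecessor
#2=s depends on [0:s]
#3=t depends on [1:u, 2:s]
#4=u depends on [3:t]
#5=t depends on [4:u]
#6=s depends on [5:t]
#7=u depends on [5:t]
sources: [0:s, 1:u]
N(rest) = Σ N(rest − s) over sources s of rest; N(one piece) = 1:
  size 1 → [6]=1  [7]=1
  size 2 → [6,7]=2
  size 3 → [5,6,7]=2
  size 4 → [4,5,6,7]=2
  size 5 → [3,4,5,6,7]=2
  size 6 → [1,3,4,5,6,7]=2  [2,3,4,5,6,7]=2
  first=0(s) contributes 4
  first=1(u) contributes 2
|[w]| = 6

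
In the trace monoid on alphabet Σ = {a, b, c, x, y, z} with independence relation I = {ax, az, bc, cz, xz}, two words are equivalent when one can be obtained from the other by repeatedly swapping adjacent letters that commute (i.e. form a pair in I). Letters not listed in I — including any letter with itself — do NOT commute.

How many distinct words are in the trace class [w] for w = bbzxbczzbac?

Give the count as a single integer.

drop 0:b onto floor
drop 1:b onto {0:b}
drop 2:z onto {1:b}
drop 3:x onto {1:b}
drop 4:b onto {2:z, 3:x}
drop 5:c onto {3:x}
drop 6:z onto {4:b}
drop 7:z onto {6:z}
drop 8:b onto {7:z}
drop 9:a onto {5:c, 8:b}
drop 10:c onto {9:a}
ground layer = {0:b}
drop-orders for the pieces not yet dropped (sum over which currently-grounded one goes next):
  1 to go: {10} 1
  2 to go: {9,10} 1
  3 to go: {5,9,10} 1  {8,9,10} 1
  4 to go: {5,8,9,10} 2  {7,8,9,10} 1
  5 to go: {5,7,8,9,10} 3  {6,7,8,9,10} 1
  6 to go: {4,6,7,8,9,10} 1  {5,6,7,8,9,10} 4
  7 to go: {2,4,6,7,8,9,10} 1  {4,5,6,7,8,9,10} 5
  8 to go: {2,4,5,6,7,8,9,10} 6  {3,4,5,6,7,8,9,10} 5
  9 to go: {2,3,4,5,6,7,8,9,10} 11
  if 0:b drops first: 11 orders

11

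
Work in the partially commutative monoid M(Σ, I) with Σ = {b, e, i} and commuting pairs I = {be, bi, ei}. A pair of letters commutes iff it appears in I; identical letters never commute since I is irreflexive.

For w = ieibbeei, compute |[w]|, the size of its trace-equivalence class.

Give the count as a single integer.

560

drop 0:i onto floor
drop 1:e onto floor
drop 2:i onto {0:i}
drop 3:b onto floor
drop 4:b onto {3:b}
drop 5:e onto {1:e}
drop 6:e onto {5:e}
drop 7:i onto {2:i}
ground layer = {0:i, 1:e, 3:b}
drop-orders for the pieces not yet dropped (sum over which currently-grounded one goes next):
  1 to go: {4} 1  {6} 1  {7} 1
  2 to go: {2,7} 1  {3,4} 1  {4,6} 2  {4,7} 2  {5,6} 1  {6,7} 2
  3 to go: {0,2,7} 1  {1,5,6} 1  {2,4,7} 3  {2,6,7} 3  {3,4,6} 3  {3,4,7} 3  {4,5,6} 3  {4,6,7} 6  {5,6,7} 3
  4 to go: {0,2,4,7} 4  {0,2,6,7} 4  {1,4,5,6} 4  {1,5,6,7} 4  {2,3,4,7} 6  {2,4,6,7} 12  {2,5,6,7} 6  {3,4,5,6} 6  {3,4,6,7} 12  {4,5,6,7} 12
  5 to go: {0,2,3,4,7} 10  {0,2,4,6,7} 20  {0,2,5,6,7} 10  {1,2,5,6,7} 10  {1,3,4,5,6} 10  {1,4,5,6,7} 20  {2,3,4,6,7} 30  {2,4,5,6,7} 30  {3,4,5,6,7} 30
  6 to go: {0,1,2,5,6,7} 20  {0,2,3,4,6,7} 60  {0,2,4,5,6,7} 60  {1,2,4,5,6,7} 60  {1,3,4,5,6,7} 60  {2,3,4,5,6,7} 90
  if 0:i drops first: 210 orders
  if 1:e drops first: 210 orders
  if 3:b drops first: 140 orders
heap linearizations: 560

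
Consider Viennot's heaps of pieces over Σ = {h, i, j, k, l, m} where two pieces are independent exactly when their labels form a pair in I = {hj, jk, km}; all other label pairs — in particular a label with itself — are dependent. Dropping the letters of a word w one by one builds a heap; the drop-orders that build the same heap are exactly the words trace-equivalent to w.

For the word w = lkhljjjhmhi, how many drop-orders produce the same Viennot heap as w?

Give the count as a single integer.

0(l) covers ∅
1(k) covers 0:l
2(h) covers 1:k
3(l) covers 2:h
4(j) covers 3:l
5(j) covers 4:j
6(j) covers 5:j
7(h) covers 3:l
8(m) covers 6:j, 7:h
9(h) covers 8:m
10(i) covers 9:h
floor of heap: 0:l
completions by unplaced set U, small U first (add the entries for U minus each lowest piece of U):
  |U|=1: {10}:1
  |U|=2: {9,10}:1
  |U|=3: {8,9,10}:1
  |U|=4: {6,8,9,10}:1  {7,8,9,10}:1
  |U|=5: {5,6,8,9,10}:1  {6,7,8,9,10}:2
  |U|=6: {4,5,6,8,9,10}:1  {5,6,7,8,9,10}:3
  |U|=7: {4,5,6,7,8,9,10}:4
  |U|=8: {3,4,5,6,7,8,9,10}:4
  |U|=9: {2,3,4,5,6,7,8,9,10}:4
  start at 0(l): 4

4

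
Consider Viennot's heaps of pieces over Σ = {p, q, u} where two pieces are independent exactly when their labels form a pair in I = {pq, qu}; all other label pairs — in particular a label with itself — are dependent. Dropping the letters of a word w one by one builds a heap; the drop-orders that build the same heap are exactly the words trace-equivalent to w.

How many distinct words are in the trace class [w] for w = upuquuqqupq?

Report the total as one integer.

330

piece 0:u — minimal
piece 1:p rests on {0:u}
piece 2:u rests on {1:p}
piece 3:q — minimal
piece 4:u rests on {2:u}
piece 5:u rests on {4:u}
piece 6:q rests on {3:q}
piece 7:q rests on {6:q}
piece 8:u rests on {5:u}
piece 9:p rests on {8:u}
piece 10:q rests on {7:q}
minimal pieces: {0:u, 3:q}
ways to finish when only these pieces remain (= sum over removing one remaining piece with nothing left below it):
  1 left: {9}→1  {10}→1
  2 left: {7,10}→1  {8,9}→1  {9,10}→2
  3 left: {5,8,9}→1  {6,7,10}→1  {7,9,10}→3  {8,9,10}→3
  4 left: {3,6,7,10}→1  {4,5,8,9}→1  {5,8,9,10}→4  {6,7,9,10}→4  {7,8,9,10}→6
  5 left: {2,4,5,8,9}→1  {3,6,7,9,10}→5  {4,5,8,9,10}→5  {5,7,8,9,10}→10  {6,7,8,9,10}→10
  6 left: {1,2,4,5,8,9}→1  {2,4,5,8,9,10}→6  {3,6,7,8,9,10}→15  {4,5,7,8,9,10}→15  {5,6,7,8,9,10}→20
  7 left: {0,1,2,4,5,8,9}→1  {1,2,4,5,8,9,10}→7  {2,4,5,7,8,9,10}→21  {3,5,6,7,8,9,10}→35  {4,5,6,7,8,9,10}→35
  8 left: {0,1,2,4,5,8,9,10}→8  {1,2,4,5,7,8,9,10}→28  {2,4,5,6,7,8,9,10}→56  {3,4,5,6,7,8,9,10}→70
  9 left: {0,1,2,4,5,7,8,9,10}→36  {1,2,4,5,6,7,8,9,10}→84  {2,3,4,5,6,7,8,9,10}→126
  placing 0:u first → 210 extensions
  placing 3:q first → 120 extensions
total linear extensions = 330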